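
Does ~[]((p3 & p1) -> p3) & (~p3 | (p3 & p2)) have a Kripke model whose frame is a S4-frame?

1. ~[]((p3 & p1) -> p3) & (~p3 | (p3 & p2)), 0
2. ~[]((p3 & p1) -> p3), 0   [&-rule on 1]
3. ~p3 | (p3 & p2), 0   [&-rule on 1]
4. p3 & p2, 0   [|-rule on 3 (branches; this branch)]
5. p3, 0   [&-rule on 4]
6. p2, 0   [&-rule on 4]
7. ~((p3 & p1) -> p3), 1   [~[]-rule on 2: fresh world 1, 0R1]
8. p3 & p1, 1   [~->-rule on 7]
9. ~p3, 1   [~->-rule on 7]
10. p3, 1   [&-rule on 8]
11. p1, 1   [&-rule on 8]
Accessibility: 0R0, 0R1, 1R1
Branch closes: p3 and ~p3 both at 1.
(One branch shown.) All branches close.

Unsatisfiable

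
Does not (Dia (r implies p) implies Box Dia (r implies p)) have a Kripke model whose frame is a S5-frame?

No, unsatisfiable

1. not (Dia (r implies p) implies Box Dia (r implies p)), u
2. Dia (r implies p), u
3. not Box Dia (r implies p), u
4. r implies p, v
5. p, v
6. not Dia (r implies p), w
7. not (r implies p), u
8. r, u
9. not p, u
10. not (r implies p), v
11. r, v
12. not p, v
Accessibility: uRu, uRv, uRw, vRu, vRv, vRw, wRu, wRv, wRw
Branch closes: p and not p both at v.
All branches of the tableau close; one closing branch shown above.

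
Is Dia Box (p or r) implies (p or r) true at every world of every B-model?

Yes, valid

Tableau for the negation not (Dia Box (p or r) implies (p or r)):
1. not (Dia Box (p or r) implies (p or r)), u
2. Dia Box (p or r), u   [neg-implies-rule on 1]
3. not (p or r), u   [neg-implies-rule on 1]
4. not p, u   [neg-or-rule on 3]
5. not r, u   [neg-or-rule on 3]
6. Box (p or r), v   [Dia-rule on 2: fresh world v, uRv]
7. p or r, u   [Box-rule on 6 via vRu]
8. p or r, v   [Box-rule on 6 via vRv]
9. r, u   [or-rule on 7 (branches; this branch)]
Accessibility: uRu, uRv, vRu, vRv
Branch closes: r and not r both at u.
Every branch of the negation's tableau closes; the branch above is one of them.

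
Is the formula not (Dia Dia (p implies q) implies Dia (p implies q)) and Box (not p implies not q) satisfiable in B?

1. not (Dia Dia (p implies q) implies Dia (p implies q)) and Box (not p implies not q), w0
2. not (Dia Dia (p implies q) implies Dia (p implies q)), w0
3. Box (not p implies not q), w0
4. Dia Dia (p implies q), w0
5. not Dia (p implies q), w0
6. not p implies not q, w0
7. not (p implies q), w0
8. p, w0
9. not q, w0
10. Dia (p implies q), w1
11. not p implies not q, w1
12. not (p implies q), w1
13. p, w1
14. not q, w1
15. p implies q, w2
16. q, w2
Accessibility: w0Rw0, w0Rw1, w1Rw0, w1Rw1, w1Rw2, w2Rw1, w2Rw2

Satisfiable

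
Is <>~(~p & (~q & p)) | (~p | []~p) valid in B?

Tableau for the negation ~(<>~(~p & (~q & p)) | (~p | []~p)):
1. ~(<>~(~p & (~q & p)) | (~p | []~p)), w0
2. ~<>~(~p & (~q & p)), w0
3. ~(~p | []~p), w0
4. p, w0
5. ~[]~p, w0
6. ~p & (~q & p), w0
7. ~p, w0
8. ~q & p, w0
Accessibility: w0Rw0
Branch closes: p and ~p both at w0.
All branches of the negation close; one closing branch shown above.

Valid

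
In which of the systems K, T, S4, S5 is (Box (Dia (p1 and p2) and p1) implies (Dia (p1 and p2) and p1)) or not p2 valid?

T-tableau for the negation not ((Box (Dia (p1 and p2) and p1) implies (Dia (p1 and p2) and p1)) or not p2):
1. not ((Box (Dia (p1 and p2) and p1) implies (Dia (p1 and p2) and p1)) or not p2), 0
2. not (Box (Dia (p1 and p2) and p1) implies (Dia (p1 and p2) and p1)), 0
3. p2, 0
4. Box (Dia (p1 and p2) and p1), 0
5. not (Dia (p1 and p2) and p1), 0
6. Dia (p1 and p2) and p1, 0
7. Dia (p1 and p2), 0
8. p1, 0
9. not Dia (p1 and p2), 0
10. not (p1 and p2), 0
11. not p2, 0
Accessibility: 0R0
Branch closes: p2 and not p2 both at 0.
Every branch closes (one shown): valid in T, hence also in S4, S5 (every theorem of T is a theorem of S4 and S5).
K-tableau for the negation not ((Box (Dia (p1 and p2) and p1) implies (Dia (p1 and p2) and p1)) or not p2):
1. not ((Box (Dia (p1 and p2) and p1) implies (Dia (p1 and p2) and p1)) or not p2), 0
2. not (Box (Dia (p1 and p2) and p1) implies (Dia (p1 and p2) and p1)), 0
3. p2, 0
4. Box (Dia (p1 and p2) and p1), 0
5. not (Dia (p1 and p2) and p1), 0
6. not p1, 0
Complete open branch: countermodel on a K-frame, so not valid in K.

T, S4, S5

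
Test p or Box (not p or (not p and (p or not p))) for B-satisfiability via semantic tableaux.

Satisfiable

1. p or Box (not p or (not p and (p or not p))), w0
2. Box (not p or (not p and (p or not p))), w0   [or-rule on 1 (branches; this branch)]
3. not p or (not p and (p or not p)), w0   [Box-rule on 2 via w0Rw0]
4. not p and (p or not p), w0   [or-rule on 3 (branches; this branch)]
5. not p, w0   [and-rule on 4]
6. p or not p, w0   [and-rule on 4]
Accessibility: w0Rw0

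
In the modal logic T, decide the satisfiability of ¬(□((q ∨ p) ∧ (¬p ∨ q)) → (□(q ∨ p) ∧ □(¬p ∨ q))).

Unsatisfiable

1. ¬(□((q ∨ p) ∧ (¬p ∨ q)) → (□(q ∨ p) ∧ □(¬p ∨ q))), u
2. □((q ∨ p) ∧ (¬p ∨ q)), u
3. ¬(□(q ∨ p) ∧ □(¬p ∨ q)), u
4. (q ∨ p) ∧ (¬p ∨ q), u
5. q ∨ p, u
6. ¬p ∨ q, u
7. ¬□(¬p ∨ q), u
8. p, u
9. q, u
10. ¬(¬p ∨ q), v
11. p, v
12. ¬q, v
13. (q ∨ p) ∧ (¬p ∨ q), v
14. q ∨ p, v
15. ¬p ∨ q, v
16. q, v
Accessibility: uRu, uRv, vRv
Branch closes: q and ¬q both at v.
(One branch shown.) All branches close.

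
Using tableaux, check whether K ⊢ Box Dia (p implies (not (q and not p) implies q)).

Invalid (countermodel exists)

Tableau for the negation not Box Dia (p implies (not (q and not p) implies q)):
1. not Box Dia (p implies (not (q and not p) implies q)), 0
2. not Dia (p implies (not (q and not p) implies q)), 1   [neg-Box-rule on 1: fresh world 1, 0R1]
Accessibility: 0R1
The negation has an open branch (countermodel exists).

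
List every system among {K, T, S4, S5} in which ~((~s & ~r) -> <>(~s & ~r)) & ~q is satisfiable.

T-tableau for the formula:
1. ~((~s & ~r) -> <>(~s & ~r)) & ~q, w0
2. ~((~s & ~r) -> <>(~s & ~r)), w0
3. ~q, w0
4. ~s & ~r, w0
5. ~<>(~s & ~r), w0
6. ~s, w0
7. ~r, w0
8. ~(~s & ~r), w0
9. r, w0
Accessibility: w0Rw0
Branch closes: r and ~r both at w0.
Every branch closes (one shown): unsatisfiable in T, hence also in S4, S5 (every S4/S5-frame is a T-frame).
K-tableau for the formula:
1. ~((~s & ~r) -> <>(~s & ~r)) & ~q, w0
2. ~((~s & ~r) -> <>(~s & ~r)), w0
3. ~q, w0
4. ~s & ~r, w0
5. ~<>(~s & ~r), w0
6. ~s, w0
7. ~r, w0
Complete open branch: satisfiable in K.

K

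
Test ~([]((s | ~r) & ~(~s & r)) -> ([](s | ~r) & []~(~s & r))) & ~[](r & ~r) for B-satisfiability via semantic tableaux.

Unsatisfiable (every branch closes)

1. ~([]((s | ~r) & ~(~s & r)) -> ([](s | ~r) & []~(~s & r))) & ~[](r & ~r), 0
2. ~([]((s | ~r) & ~(~s & r)) -> ([](s | ~r) & []~(~s & r))), 0
3. ~[](r & ~r), 0
4. []((s | ~r) & ~(~s & r)), 0
5. ~([](s | ~r) & []~(~s & r)), 0
6. (s | ~r) & ~(~s & r), 0
7. s | ~r, 0
8. ~(~s & r), 0
9. ~[]~(~s & r), 0
10. ~r, 0
11. ~(r & ~r), 1
12. (s | ~r) & ~(~s & r), 1
13. s | ~r, 1
14. ~(~s & r), 1
15. r, 1
16. s, 1
17. ~s & r, 2
18. ~s, 2
19. r, 2
20. (s | ~r) & ~(~s & r), 2
21. s | ~r, 2
22. ~(~s & r), 2
23. ~r, 2
Accessibility: 0R0, 0R1, 0R2, 1R0, 1R1, 2R0, 2R2
Branch closes: r and ~r both at 2.
Every branch closes; the branch above is one of them.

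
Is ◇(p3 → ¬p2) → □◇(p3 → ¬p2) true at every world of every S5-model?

Tableau for the negation ¬(◇(p3 → ¬p2) → □◇(p3 → ¬p2)):
1. ¬(◇(p3 → ¬p2) → □◇(p3 → ¬p2)), 0
2. ◇(p3 → ¬p2), 0   [¬→-rule on 1]
3. ¬□◇(p3 → ¬p2), 0   [¬→-rule on 1]
4. p3 → ¬p2, 1   [◇-rule on 2: fresh world 1, 0R1]
5. ¬p2, 1   [→-rule on 4 (branches; this branch)]
6. ¬◇(p3 → ¬p2), 2   [¬□-rule on 3: fresh world 2, 0R2]
7. ¬(p3 → ¬p2), 0   [¬◇-rule on 6 via 2R0]
8. p3, 0   [¬→-rule on 7]
9. p2, 0   [¬→-rule on 7]
10. ¬(p3 → ¬p2), 1   [¬◇-rule on 6 via 2R1]
11. p3, 1   [¬→-rule on 10]
12. p2, 1   [¬→-rule on 10]
Accessibility: 0R0, 0R1, 0R2, 1R0, 1R1, 1R2, 2R0, 2R1, 2R2
Branch closes: p2 and ¬p2 both at 1.
Every branch of the negation's tableau closes; the branch above is one of them.

Yes, valid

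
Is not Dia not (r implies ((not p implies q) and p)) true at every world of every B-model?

No, not valid

Tableau for the negation Dia not (r implies ((not p implies q) and p)):
1. Dia not (r implies ((not p implies q) and p)), u
2. not (r implies ((not p implies q) and p)), v
3. r, v
4. not ((not p implies q) and p), v
5. not p, v
Accessibility: uRu, uRv, vRu, vRv
The negation has an open branch (countermodel exists).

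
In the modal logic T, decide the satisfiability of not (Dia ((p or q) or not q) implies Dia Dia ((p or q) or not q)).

Unsatisfiable (every branch closes)

1. not (Dia ((p or q) or not q) implies Dia Dia ((p or q) or not q)), u
2. Dia ((p or q) or not q), u
3. not Dia Dia ((p or q) or not q), u
4. not Dia ((p or q) or not q), u
5. not ((p or q) or not q), u
6. not (p or q), u
7. q, u
8. not p, u
9. not q, u
Accessibility: uRu
Branch closes: q and not q both at u.
Every branch closes; the branch above is one of them.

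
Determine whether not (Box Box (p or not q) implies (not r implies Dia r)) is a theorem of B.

Tableau for the negation Box Box (p or not q) implies (not r implies Dia r):
1. Box Box (p or not q) implies (not r implies Dia r), w0
2. not r implies Dia r, w0
3. Dia r, w0
4. r, w1
Accessibility: w0Rw0, w0Rw1, w1Rw0, w1Rw1
The negation has an open branch (countermodel exists).

Not valid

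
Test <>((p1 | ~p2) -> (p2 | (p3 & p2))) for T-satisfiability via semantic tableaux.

Satisfiable (open branch found)

1. <>((p1 | ~p2) -> (p2 | (p3 & p2))), w0
2. (p1 | ~p2) -> (p2 | (p3 & p2)), w1   [<>-rule on 1: fresh world w1, w0Rw1]
3. p2 | (p3 & p2), w1   [->-rule on 2 (branches; this branch)]
4. p3 & p2, w1   [|-rule on 3 (branches; this branch)]
5. p3, w1   [&-rule on 4]
6. p2, w1   [&-rule on 4]
Accessibility: w0Rw0, w0Rw1, w1Rw1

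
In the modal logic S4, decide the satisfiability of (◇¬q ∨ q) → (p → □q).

Satisfiable

1. (◇¬q ∨ q) → (p → □q), u
2. p → □q, u
3. □q, u
4. q, u
Accessibility: uRu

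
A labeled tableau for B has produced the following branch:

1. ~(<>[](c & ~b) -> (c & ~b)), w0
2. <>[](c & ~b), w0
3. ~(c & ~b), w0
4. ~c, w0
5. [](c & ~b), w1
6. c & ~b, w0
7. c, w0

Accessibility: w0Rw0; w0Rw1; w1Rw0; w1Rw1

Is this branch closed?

Yes, closed

Both c and ~c appear at w0.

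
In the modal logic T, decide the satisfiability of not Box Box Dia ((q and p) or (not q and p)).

1. not Box Box Dia ((q and p) or (not q and p)), u
2. not Box Dia ((q and p) or (not q and p)), v   [neg-Box-rule on 1: fresh world v, uRv]
3. not Dia ((q and p) or (not q and p)), w   [neg-Box-rule on 2: fresh world w, vRw]
4. not ((q and p) or (not q and p)), w   [neg-Dia-rule on 3 via wRw]
5. not (q and p), w   [neg-or-rule on 4]
6. not (not q and p), w   [neg-or-rule on 4]
7. not p, w   [neg-and-rule on 5 (branches; this branch)]
Accessibility: uRu, uRv, vRv, vRw, wRw

Satisfiable (open branch found)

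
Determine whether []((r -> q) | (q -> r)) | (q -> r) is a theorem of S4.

Tableau for the negation ~([]((r -> q) | (q -> r)) | (q -> r)):
1. ~([]((r -> q) | (q -> r)) | (q -> r)), u
2. ~[]((r -> q) | (q -> r)), u
3. ~(q -> r), u
4. q, u
5. ~r, u
6. ~((r -> q) | (q -> r)), v
7. ~(r -> q), v
8. ~(q -> r), v
9. r, v
10. ~q, v
11. q, v
12. ~r, v
Accessibility: uRu, uRv, vRv
Branch closes: q and ~q both at v.
Every branch of the negation's tableau closes; the branch above is one of them.

Valid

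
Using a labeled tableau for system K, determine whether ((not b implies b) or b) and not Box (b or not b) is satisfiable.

1. ((not b implies b) or b) and not Box (b or not b), 0
2. (not b implies b) or b, 0
3. not Box (b or not b), 0
4. not b implies b, 0
5. b, 0
6. not (b or not b), 1
7. not b, 1
8. b, 1
Accessibility: 0R1
Branch closes: b and not b both at 1.
(One branch shown.) All branches close.

Unsatisfiable (every branch closes)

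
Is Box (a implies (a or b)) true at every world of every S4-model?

Tableau for the negation not Box (a implies (a or b)):
1. not Box (a implies (a or b)), 0
2. not (a implies (a or b)), 1   [neg-Box-rule on 1: fresh world 1, 0R1]
3. a, 1   [neg-implies-rule on 2]
4. not (a or b), 1   [neg-implies-rule on 2]
5. not a, 1   [neg-or-rule on 4]
6. not b, 1   [neg-or-rule on 4]
Accessibility: 0R0, 0R1, 1R1
Branch closes: a and not a both at 1.
Every branch of the negation's tableau closes; the branch above is one of them.

Valid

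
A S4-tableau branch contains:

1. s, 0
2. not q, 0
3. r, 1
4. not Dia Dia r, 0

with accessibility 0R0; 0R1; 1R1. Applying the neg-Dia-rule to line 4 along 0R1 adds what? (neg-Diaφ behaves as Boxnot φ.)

not Dia r, 1

neg-Diaφ behaves as Boxnot φ: propagate the negated body to each accessible world.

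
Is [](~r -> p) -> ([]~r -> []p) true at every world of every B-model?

Tableau for the negation ~([](~r -> p) -> ([]~r -> []p)):
1. ~([](~r -> p) -> ([]~r -> []p)), 0
2. [](~r -> p), 0
3. ~([]~r -> []p), 0
4. []~r, 0
5. ~[]p, 0
6. ~r -> p, 0
7. ~r, 0
8. p, 0
9. ~p, 1
10. ~r -> p, 1
11. ~r, 1
12. p, 1
Accessibility: 0R0, 0R1, 1R0, 1R1
Branch closes: p and ~p both at 1.
Every branch of the negation's tableau closes; the branch above is one of them.

Valid in B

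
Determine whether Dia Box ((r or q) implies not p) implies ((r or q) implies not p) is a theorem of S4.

Not valid

Tableau for the negation not (Dia Box ((r or q) implies not p) implies ((r or q) implies not p)):
1. not (Dia Box ((r or q) implies not p) implies ((r or q) implies not p)), 0
2. Dia Box ((r or q) implies not p), 0   [neg-implies-rule on 1]
3. not ((r or q) implies not p), 0   [neg-implies-rule on 1]
4. r or q, 0   [neg-implies-rule on 3]
5. p, 0   [neg-implies-rule on 3]
6. q, 0   [or-rule on 4 (branches; this branch)]
7. Box ((r or q) implies not p), 1   [Dia-rule on 2: fresh world 1, 0R1]
8. (r or q) implies not p, 1   [Box-rule on 7 via 1R1]
9. not p, 1   [implies-rule on 8 (branches; this branch)]
Accessibility: 0R0, 0R1, 1R1
The negation has an open branch (countermodel exists).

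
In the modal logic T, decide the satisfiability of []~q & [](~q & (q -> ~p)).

1. []~q & [](~q & (q -> ~p)), w0
2. []~q, w0
3. [](~q & (q -> ~p)), w0
4. ~q, w0
5. ~q & (q -> ~p), w0
6. q -> ~p, w0
7. ~p, w0
Accessibility: w0Rw0

Satisfiable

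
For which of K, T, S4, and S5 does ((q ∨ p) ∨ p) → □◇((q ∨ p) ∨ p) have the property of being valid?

S4-tableau for the negation ¬(((q ∨ p) ∨ p) → □◇((q ∨ p) ∨ p)):
1. ¬(((q ∨ p) ∨ p) → □◇((q ∨ p) ∨ p)), 0
2. (q ∨ p) ∨ p, 0
3. ¬□◇((q ∨ p) ∨ p), 0
4. p, 0
5. ¬◇((q ∨ p) ∨ p), 1
6. ¬((q ∨ p) ∨ p), 1
7. ¬(q ∨ p), 1
8. ¬p, 1
9. ¬q, 1
Accessibility: 0R0, 0R1, 1R1
Complete open branch: countermodel on an S4-frame, so not valid in S4, nor in K, T (the same frame is also a K-frame and a T-frame).
S5-tableau for the negation ¬(((q ∨ p) ∨ p) → □◇((q ∨ p) ∨ p)):
1. ¬(((q ∨ p) ∨ p) → □◇((q ∨ p) ∨ p)), 0
2. (q ∨ p) ∨ p, 0
3. ¬□◇((q ∨ p) ∨ p), 0
4. q ∨ p, 0
5. q, 0
6. ¬◇((q ∨ p) ∨ p), 1
7. ¬((q ∨ p) ∨ p), 0
8. ¬(q ∨ p), 0
9. ¬p, 0
10. ¬q, 0
Accessibility: 0R0, 0R1, 1R0, 1R1
Branch closes: q and ¬q both at 0.
Every branch closes (one shown): valid in S5.

S5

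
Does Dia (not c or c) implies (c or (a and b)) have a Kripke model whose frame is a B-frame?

1. Dia (not c or c) implies (c or (a and b)), 0
2. c or (a and b), 0   [implies-rule on 1 (branches; this branch)]
3. a and b, 0   [or-rule on 2 (branches; this branch)]
4. a, 0   [and-rule on 3]
5. b, 0   [and-rule on 3]
Accessibility: 0R0

Yes, satisfiable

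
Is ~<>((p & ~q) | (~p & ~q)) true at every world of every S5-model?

Tableau for the negation <>((p & ~q) | (~p & ~q)):
1. <>((p & ~q) | (~p & ~q)), w0
2. (p & ~q) | (~p & ~q), w1
3. ~p & ~q, w1
4. ~p, w1
5. ~q, w1
Accessibility: w0Rw0, w0Rw1, w1Rw0, w1Rw1
The negation has an open branch (countermodel exists).

Not valid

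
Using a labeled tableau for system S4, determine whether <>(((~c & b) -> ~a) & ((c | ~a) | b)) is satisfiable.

Yes, satisfiable

1. <>(((~c & b) -> ~a) & ((c | ~a) | b)), 0
2. ((~c & b) -> ~a) & ((c | ~a) | b), 1   [<>-rule on 1: fresh world 1, 0R1]
3. (~c & b) -> ~a, 1   [&-rule on 2]
4. (c | ~a) | b, 1   [&-rule on 2]
5. ~a, 1   [->-rule on 3 (branches; this branch)]
6. b, 1   [|-rule on 4 (branches; this branch)]
Accessibility: 0R0, 0R1, 1R1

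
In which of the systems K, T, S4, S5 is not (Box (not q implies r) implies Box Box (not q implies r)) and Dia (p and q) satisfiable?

K, T

S4-tableau for the formula:
1. not (Box (not q implies r) implies Box Box (not q implies r)) and Dia (p and q), u
2. not (Box (not q implies r) implies Box Box (not q implies r)), u
3. Dia (p and q), u
4. Box (not q implies r), u
5. not Box Box (not q implies r), u
6. not q implies r, u
7. r, u
8. p and q, v
9. p, v
10. q, v
11. not q implies r, v
12. r, v
13. not Box (not q implies r), w
14. not q implies r, w
15. r, w
16. not (not q implies r), x
17. not q, x
18. not r, x
19. not q implies r, x
20. r, x
Accessibility: uRu, uRv, uRw, uRx, vRv, wRw, wRx, xRx
Branch closes: r and not r both at x.
Every branch closes (one shown): unsatisfiable in S4, hence also in S5 (every S5-frame is an S4-frame).
T-tableau for the formula:
1. not (Box (not q implies r) implies Box Box (not q implies r)) and Dia (p and q), u
2. not (Box (not q implies r) implies Box Box (not q implies r)), u
3. Dia (p and q), u
4. Box (not q implies r), u
5. not Box Box (not q implies r), u
6. not q implies r, u
7. r, u
8. p and q, v
9. p, v
10. q, v
11. not q implies r, v
12. r, v
13. not Box (not q implies r), w
14. not q implies r, w
15. r, w
16. not (not q implies r), x
17. not q, x
18. not r, x
Accessibility: uRu, uRv, uRw, vRv, wRw, wRx, xRx
Complete open branch: satisfiable in T, hence also in K (this T-model is also a K-model).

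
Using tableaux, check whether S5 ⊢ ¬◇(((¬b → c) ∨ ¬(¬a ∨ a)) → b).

No, not valid

Tableau for the negation ◇(((¬b → c) ∨ ¬(¬a ∨ a)) → b):
1. ◇(((¬b → c) ∨ ¬(¬a ∨ a)) → b), u
2. ((¬b → c) ∨ ¬(¬a ∨ a)) → b, v
3. b, v
Accessibility: uRu, uRv, vRu, vRv
The negation has an open branch (countermodel exists).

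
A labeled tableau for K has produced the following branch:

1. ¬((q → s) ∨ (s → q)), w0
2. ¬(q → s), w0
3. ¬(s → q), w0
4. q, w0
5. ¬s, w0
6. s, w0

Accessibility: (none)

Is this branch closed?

Both s and ¬s appear at w0.

Closed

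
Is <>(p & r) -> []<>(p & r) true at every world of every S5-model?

Tableau for the negation ~(<>(p & r) -> []<>(p & r)):
1. ~(<>(p & r) -> []<>(p & r)), w0
2. <>(p & r), w0
3. ~[]<>(p & r), w0
4. p & r, w1
5. p, w1
6. r, w1
7. ~<>(p & r), w2
8. ~(p & r), w0
9. ~(p & r), w1
10. ~(p & r), w2
11. ~r, w0
12. ~r, w1
Accessibility: w0Rw0, w0Rw1, w0Rw2, w1Rw0, w1Rw1, w1Rw2, w2Rw0, w2Rw1, w2Rw2
Branch closes: r and ~r both at w1.
All branches of the negation close; one closing branch shown above.

Yes, valid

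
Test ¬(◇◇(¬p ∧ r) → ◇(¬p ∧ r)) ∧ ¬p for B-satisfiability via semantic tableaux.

1. ¬(◇◇(¬p ∧ r) → ◇(¬p ∧ r)) ∧ ¬p, 0
2. ¬(◇◇(¬p ∧ r) → ◇(¬p ∧ r)), 0
3. ¬p, 0
4. ◇◇(¬p ∧ r), 0
5. ¬◇(¬p ∧ r), 0
6. ¬(¬p ∧ r), 0
7. ¬r, 0
8. ◇(¬p ∧ r), 1
9. ¬(¬p ∧ r), 1
10. ¬r, 1
11. ¬p ∧ r, 2
12. ¬p, 2
13. r, 2
Accessibility: 0R0, 0R1, 1R0, 1R1, 1R2, 2R1, 2R2

Satisfiable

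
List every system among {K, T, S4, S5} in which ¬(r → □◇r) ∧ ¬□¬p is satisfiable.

S5-tableau for the formula:
1. ¬(r → □◇r) ∧ ¬□¬p, w0
2. ¬(r → □◇r), w0
3. ¬□¬p, w0
4. r, w0
5. ¬□◇r, w0
6. p, w1
7. ¬◇r, w2
8. ¬r, w0
Accessibility: w0Rw0, w0Rw1, w0Rw2, w1Rw0, w1Rw1, w1Rw2, w2Rw0, w2Rw1, w2Rw2
Branch closes: r and ¬r both at w0.
Every branch closes (one shown): unsatisfiable in S5.
S4-tableau for the formula:
1. ¬(r → □◇r) ∧ ¬□¬p, w0
2. ¬(r → □◇r), w0
3. ¬□¬p, w0
4. r, w0
5. ¬□◇r, w0
6. p, w1
7. ¬◇r, w2
8. ¬r, w2
Accessibility: w0Rw0, w0Rw1, w0Rw2, w1Rw1, w2Rw2
Complete open branch: satisfiable in S4, hence also in K, T (this S4-model is also a K-model and a T-model).

K, T, S4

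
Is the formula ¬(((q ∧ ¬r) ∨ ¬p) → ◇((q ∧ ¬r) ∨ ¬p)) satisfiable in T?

1. ¬(((q ∧ ¬r) ∨ ¬p) → ◇((q ∧ ¬r) ∨ ¬p)), u
2. (q ∧ ¬r) ∨ ¬p, u   [¬→-rule on 1]
3. ¬◇((q ∧ ¬r) ∨ ¬p), u   [¬→-rule on 1]
4. ¬((q ∧ ¬r) ∨ ¬p), u   [¬◇-rule on 3 via uRu]
5. ¬(q ∧ ¬r), u   [¬∨-rule on 4]
6. p, u   [¬∨-rule on 4]
7. q ∧ ¬r, u   [∨-rule on 2 (branches; this branch)]
8. q, u   [∧-rule on 7]
9. ¬r, u   [∧-rule on 7]
10. r, u   [¬∧-rule on 5 (branches; this branch)]
Accessibility: uRu
Branch closes: r and ¬r both at u.
(One branch shown.) All branches close.

No, unsatisfiable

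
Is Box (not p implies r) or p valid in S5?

Tableau for the negation not (Box (not p implies r) or p):
1. not (Box (not p implies r) or p), w0
2. not Box (not p implies r), w0
3. not p, w0
4. not (not p implies r), w1
5. not p, w1
6. not r, w1
Accessibility: w0Rw0, w0Rw1, w1Rw0, w1Rw1
The negation has an open branch (countermodel exists).

Not valid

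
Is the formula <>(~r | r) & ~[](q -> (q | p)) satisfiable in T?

Unsatisfiable (every branch closes)

1. <>(~r | r) & ~[](q -> (q | p)), u
2. <>(~r | r), u   [&-rule on 1]
3. ~[](q -> (q | p)), u   [&-rule on 1]
4. ~r | r, v   [<>-rule on 2: fresh world v, uRv]
5. r, v   [|-rule on 4 (branches; this branch)]
6. ~(q -> (q | p)), w   [~[]-rule on 3: fresh world w, uRw]
7. q, w   [~->-rule on 6]
8. ~(q | p), w   [~->-rule on 6]
9. ~q, w   [~|-rule on 8]
10. ~p, w   [~|-rule on 8]
Accessibility: uRu, uRv, uRw, vRv, wRw
Branch closes: q and ~q both at w.
(One branch shown.) All branches close.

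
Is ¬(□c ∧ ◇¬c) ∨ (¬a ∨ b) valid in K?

Valid

Tableau for the negation ¬(¬(□c ∧ ◇¬c) ∨ (¬a ∨ b)):
1. ¬(¬(□c ∧ ◇¬c) ∨ (¬a ∨ b)), u
2. □c ∧ ◇¬c, u
3. ¬(¬a ∨ b), u
4. □c, u
5. ◇¬c, u
6. a, u
7. ¬b, u
8. ¬c, v
9. c, v
Accessibility: uRv
Branch closes: c and ¬c both at v.
All branches of the negation close; one closing branch shown above.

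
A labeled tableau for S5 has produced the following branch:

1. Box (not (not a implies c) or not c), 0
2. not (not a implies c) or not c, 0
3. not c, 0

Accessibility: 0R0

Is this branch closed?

Open

There is no literal clash: for every atom and world, at most one sign appears.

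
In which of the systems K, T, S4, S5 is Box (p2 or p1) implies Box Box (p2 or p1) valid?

S4-tableau for the negation not (Box (p2 or p1) implies Box Box (p2 or p1)):
1. not (Box (p2 or p1) implies Box Box (p2 or p1)), 0
2. Box (p2 or p1), 0   [neg-implies-rule on 1]
3. not Box Box (p2 or p1), 0   [neg-implies-rule on 1]
4. p2 or p1, 0   [Box-rule on 2 via 0R0]
5. p1, 0   [or-rule on 4 (branches; this branch)]
6. not Box (p2 or p1), 1   [neg-Box-rule on 3: fresh world 1, 0R1]
7. p2 or p1, 1   [Box-rule on 2 via 0R1]
8. p1, 1   [or-rule on 7 (branches; this branch)]
9. not (p2 or p1), 2   [neg-Box-rule on 6: fresh world 2, 1R2]
10. not p2, 2   [neg-or-rule on 9]
11. not p1, 2   [neg-or-rule on 9]
12. p2 or p1, 2   [Box-rule on 2 via 0R2]
13. p1, 2   [or-rule on 12 (branches; this branch)]
Accessibility: 0R0, 0R1, 0R2, 1R1, 1R2, 2R2
Branch closes: p1 and not p1 both at 2.
Every branch closes (one shown): valid in S4, hence also in S5 (every theorem of S4 is a theorem of S5).
T-tableau for the negation not (Box (p2 or p1) implies Box Box (p2 or p1)):
1. not (Box (p2 or p1) implies Box Box (p2 or p1)), 0
2. Box (p2 or p1), 0   [neg-implies-rule on 1]
3. not Box Box (p2 or p1), 0   [neg-implies-rule on 1]
4. p2 or p1, 0   [Box-rule on 2 via 0R0]
5. p1, 0   [or-rule on 4 (branches; this branch)]
6. not Box (p2 or p1), 1   [neg-Box-rule on 3: fresh world 1, 0R1]
7. p2 or p1, 1   [Box-rule on 2 via 0R1]
8. p1, 1   [or-rule on 7 (branches; this branch)]
9. not (p2 or p1), 2   [neg-Box-rule on 6: fresh world 2, 1R2]
10. not p2, 2   [neg-or-rule on 9]
11. not p1, 2   [neg-or-rule on 9]
Accessibility: 0R0, 0R1, 1R1, 1R2, 2R2
Complete open branch: countermodel on a T-frame, so not valid in T, nor in K (the same frame is also a K-frame).

S4, S5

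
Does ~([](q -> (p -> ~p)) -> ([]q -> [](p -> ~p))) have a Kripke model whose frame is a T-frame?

1. ~([](q -> (p -> ~p)) -> ([]q -> [](p -> ~p))), 0
2. [](q -> (p -> ~p)), 0   [~->-rule on 1]
3. ~([]q -> [](p -> ~p)), 0   [~->-rule on 1]
4. []q, 0   [~->-rule on 3]
5. ~[](p -> ~p), 0   [~->-rule on 3]
6. q -> (p -> ~p), 0   [[]-rule on 2 via 0R0]
7. q, 0   [[]-rule on 4 via 0R0]
8. p -> ~p, 0   [->-rule on 6 (branches; this branch)]
9. ~p, 0   [->-rule on 8 (branches; this branch)]
10. ~(p -> ~p), 1   [~[]-rule on 5: fresh world 1, 0R1]
11. p, 1   [~->-rule on 10]
12. q -> (p -> ~p), 1   [[]-rule on 2 via 0R1]
13. q, 1   [[]-rule on 4 via 0R1]
14. p -> ~p, 1   [->-rule on 12 (branches; this branch)]
15. ~p, 1   [->-rule on 14 (branches; this branch)]
Accessibility: 0R0, 0R1, 1R1
Branch closes: p and ~p both at 1.
Every branch closes; the branch above is one of them.

No, unsatisfiable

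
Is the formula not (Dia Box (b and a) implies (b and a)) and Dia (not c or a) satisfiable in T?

1. not (Dia Box (b and a) implies (b and a)) and Dia (not c or a), w0
2. not (Dia Box (b and a) implies (b and a)), w0
3. Dia (not c or a), w0
4. Dia Box (b and a), w0
5. not (b and a), w0
6. not a, w0
7. not c or a, w1
8. a, w1
9. Box (b and a), w2
10. b and a, w2
11. b, w2
12. a, w2
Accessibility: w0Rw0, w0Rw1, w0Rw2, w1Rw1, w2Rw2

Satisfiable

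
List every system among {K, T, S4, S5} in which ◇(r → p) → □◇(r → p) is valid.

S5

S4-tableau for the negation ¬(◇(r → p) → □◇(r → p)):
1. ¬(◇(r → p) → □◇(r → p)), u
2. ◇(r → p), u   [¬→-rule on 1]
3. ¬□◇(r → p), u   [¬→-rule on 1]
4. r → p, v   [◇-rule on 2: fresh world v, uRv]
5. p, v   [→-rule on 4 (branches; this branch)]
6. ¬◇(r → p), w   [¬□-rule on 3: fresh world w, uRw]
7. ¬(r → p), w   [¬◇-rule on 6 via wRw]
8. r, w   [¬→-rule on 7]
9. ¬p, w   [¬→-rule on 7]
Accessibility: uRu, uRv, uRw, vRv, wRw
Complete open branch: countermodel on an S4-frame, so not valid in S4, nor in K, T (the same frame is also a K-frame and a T-frame).
S5-tableau for the negation ¬(◇(r → p) → □◇(r → p)):
1. ¬(◇(r → p) → □◇(r → p)), u
2. ◇(r → p), u   [¬→-rule on 1]
3. ¬□◇(r → p), u   [¬→-rule on 1]
4. r → p, v   [◇-rule on 2: fresh world v, uRv]
5. p, v   [→-rule on 4 (branches; this branch)]
6. ¬◇(r → p), w   [¬□-rule on 3: fresh world w, uRw]
7. ¬(r → p), u   [¬◇-rule on 6 via wRu]
8. r, u   [¬→-rule on 7]
9. ¬p, u   [¬→-rule on 7]
10. ¬(r → p), v   [¬◇-rule on 6 via wRv]
11. r, v   [¬→-rule on 10]
12. ¬p, v   [¬→-rule on 10]
Accessibility: uRu, uRv, uRw, vRu, vRv, vRw, wRu, wRv, wRw
Branch closes: p and ¬p both at v.
Every branch closes (one shown): valid in S5.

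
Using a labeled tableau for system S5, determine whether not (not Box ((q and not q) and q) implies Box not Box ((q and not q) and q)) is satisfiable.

Unsatisfiable

1. not (not Box ((q and not q) and q) implies Box not Box ((q and not q) and q)), 0
2. not Box ((q and not q) and q), 0
3. not Box not Box ((q and not q) and q), 0
4. not ((q and not q) and q), 1
5. not (q and not q), 1
6. q, 1
7. Box ((q and not q) and q), 2
8. (q and not q) and q, 0
9. q and not q, 0
10. q, 0
11. not q, 0
Accessibility: 0R0, 0R1, 0R2, 1R0, 1R1, 1R2, 2R0, 2R1, 2R2
Branch closes: q and not q both at 0.
Every branch closes; the branch above is one of them.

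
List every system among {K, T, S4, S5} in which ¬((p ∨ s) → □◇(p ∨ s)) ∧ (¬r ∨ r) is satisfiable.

S5-tableau for the formula:
1. ¬((p ∨ s) → □◇(p ∨ s)) ∧ (¬r ∨ r), u
2. ¬((p ∨ s) → □◇(p ∨ s)), u
3. ¬r ∨ r, u
4. p ∨ s, u
5. ¬□◇(p ∨ s), u
6. r, u
7. s, u
8. ¬◇(p ∨ s), v
9. ¬(p ∨ s), u
10. ¬p, u
11. ¬s, u
Accessibility: uRu, uRv, vRu, vRv
Branch closes: s and ¬s both at u.
Every branch closes (one shown): unsatisfiable in S5.
S4-tableau for the formula:
1. ¬((p ∨ s) → □◇(p ∨ s)) ∧ (¬r ∨ r), u
2. ¬((p ∨ s) → □◇(p ∨ s)), u
3. ¬r ∨ r, u
4. p ∨ s, u
5. ¬□◇(p ∨ s), u
6. r, u
7. s, u
8. ¬◇(p ∨ s), v
9. ¬(p ∨ s), v
10. ¬p, v
11. ¬s, v
Accessibility: uRu, uRv, vRv
Complete open branch: satisfiable in S4, hence also in K, T (this S4-model is also a K-model and a T-model).

K, T, S4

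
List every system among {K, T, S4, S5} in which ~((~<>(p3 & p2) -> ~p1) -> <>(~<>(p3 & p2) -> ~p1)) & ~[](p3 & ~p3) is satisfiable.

K-tableau for the formula:
1. ~((~<>(p3 & p2) -> ~p1) -> <>(~<>(p3 & p2) -> ~p1)) & ~[](p3 & ~p3), 0
2. ~((~<>(p3 & p2) -> ~p1) -> <>(~<>(p3 & p2) -> ~p1)), 0
3. ~[](p3 & ~p3), 0
4. ~<>(p3 & p2) -> ~p1, 0
5. ~<>(~<>(p3 & p2) -> ~p1), 0
6. ~p1, 0
7. ~(p3 & ~p3), 1
8. ~(~<>(p3 & p2) -> ~p1), 1
9. ~<>(p3 & p2), 1
10. p1, 1
11. p3, 1
Accessibility: 0R1
Complete open branch: satisfiable in K.
T-tableau for the formula:
1. ~((~<>(p3 & p2) -> ~p1) -> <>(~<>(p3 & p2) -> ~p1)) & ~[](p3 & ~p3), 0
2. ~((~<>(p3 & p2) -> ~p1) -> <>(~<>(p3 & p2) -> ~p1)), 0
3. ~[](p3 & ~p3), 0
4. ~<>(p3 & p2) -> ~p1, 0
5. ~<>(~<>(p3 & p2) -> ~p1), 0
6. ~(~<>(p3 & p2) -> ~p1), 0
7. ~<>(p3 & p2), 0
8. p1, 0
9. ~(p3 & p2), 0
10. <>(p3 & p2), 0
11. ~p2, 0
12. ~(p3 & ~p3), 1
13. ~(~<>(p3 & p2) -> ~p1), 1
14. ~<>(p3 & p2), 1
15. p1, 1
16. ~(p3 & p2), 1
17. p3, 1
18. ~p2, 1
19. p3 & p2, 2
20. p3, 2
21. p2, 2
22. ~(~<>(p3 & p2) -> ~p1), 2
23. ~<>(p3 & p2), 2
24. p1, 2
25. ~(p3 & p2), 2
26. ~p2, 2
Accessibility: 0R0, 0R1, 0R2, 1R1, 2R2
Branch closes: p2 and ~p2 both at 2.
Every branch closes (one shown): unsatisfiable in T, hence also in S4, S5 (every S4/S5-frame is a T-frame).

K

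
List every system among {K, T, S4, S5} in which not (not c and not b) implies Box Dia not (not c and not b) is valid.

S4-tableau for the negation not (not (not c and not b) implies Box Dia not (not c and not b)):
1. not (not (not c and not b) implies Box Dia not (not c and not b)), u
2. not (not c and not b), u
3. not Box Dia not (not c and not b), u
4. b, u
5. not Dia not (not c and not b), v
6. not c and not b, v
7. not c, v
8. not b, v
Accessibility: uRu, uRv, vRv
Complete open branch: countermodel on an S4-frame, so not valid in S4, nor in K, T (the same frame is also a K-frame and a T-frame).
S5-tableau for the negation not (not (not c and not b) implies Box Dia not (not c and not b)):
1. not (not (not c and not b) implies Box Dia not (not c and not b)), u
2. not (not c and not b), u
3. not Box Dia not (not c and not b), u
4. b, u
5. not Dia not (not c and not b), v
6. not c and not b, u
7. not c, u
8. not b, u
Accessibility: uRu, uRv, vRu, vRv
Branch closes: b and not b both at u.
Every branch closes (one shown): valid in S5.

S5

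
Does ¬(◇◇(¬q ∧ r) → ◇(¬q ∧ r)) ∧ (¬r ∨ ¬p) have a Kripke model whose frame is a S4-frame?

1. ¬(◇◇(¬q ∧ r) → ◇(¬q ∧ r)) ∧ (¬r ∨ ¬p), w0
2. ¬(◇◇(¬q ∧ r) → ◇(¬q ∧ r)), w0
3. ¬r ∨ ¬p, w0
4. ◇◇(¬q ∧ r), w0
5. ¬◇(¬q ∧ r), w0
6. ¬(¬q ∧ r), w0
7. ¬p, w0
8. ¬r, w0
9. ◇(¬q ∧ r), w1
10. ¬(¬q ∧ r), w1
11. ¬r, w1
12. ¬q ∧ r, w2
13. ¬q, w2
14. r, w2
15. ¬(¬q ∧ r), w2
16. ¬r, w2
Accessibility: w0Rw0, w0Rw1, w0Rw2, w1Rw1, w1Rw2, w2Rw2
Branch closes: r and ¬r both at w2.
All branches of the tableau close; one closing branch shown above.

Unsatisfiable (every branch closes)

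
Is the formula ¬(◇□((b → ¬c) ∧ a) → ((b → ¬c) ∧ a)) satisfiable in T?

1. ¬(◇□((b → ¬c) ∧ a) → ((b → ¬c) ∧ a)), w0
2. ◇□((b → ¬c) ∧ a), w0   [¬→-rule on 1]
3. ¬((b → ¬c) ∧ a), w0   [¬→-rule on 1]
4. ¬a, w0   [¬∧-rule on 3 (branches; this branch)]
5. □((b → ¬c) ∧ a), w1   [◇-rule on 2: fresh world w1, w0Rw1]
6. (b → ¬c) ∧ a, w1   [□-rule on 5 via w1Rw1]
7. b → ¬c, w1   [∧-rule on 6]
8. a, w1   [∧-rule on 6]
9. ¬c, w1   [→-rule on 7 (branches; this branch)]
Accessibility: w0Rw0, w0Rw1, w1Rw1

Satisfiable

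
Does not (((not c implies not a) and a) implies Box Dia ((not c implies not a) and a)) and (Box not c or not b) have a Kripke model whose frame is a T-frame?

Satisfiable

1. not (((not c implies not a) and a) implies Box Dia ((not c implies not a) and a)) and (Box not c or not b), w0
2. not (((not c implies not a) and a) implies Box Dia ((not c implies not a) and a)), w0   [and-rule on 1]
3. Box not c or not b, w0   [and-rule on 1]
4. (not c implies not a) and a, w0   [neg-implies-rule on 2]
5. not Box Dia ((not c implies not a) and a), w0   [neg-implies-rule on 2]
6. not c implies not a, w0   [and-rule on 4]
7. a, w0   [and-rule on 4]
8. not b, w0   [or-rule on 3 (branches; this branch)]
9. c, w0   [implies-rule on 6 (branches; this branch)]
10. not Dia ((not c implies not a) and a), w1   [neg-Box-rule on 5: fresh world w1, w0Rw1]
11. not ((not c implies not a) and a), w1   [neg-Dia-rule on 10 via w1Rw1]
12. not a, w1   [neg-and-rule on 11 (branches; this branch)]
Accessibility: w0Rw0, w0Rw1, w1Rw1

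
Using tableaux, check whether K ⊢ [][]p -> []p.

Not valid

Tableau for the negation ~([][]p -> []p):
1. ~([][]p -> []p), w0
2. [][]p, w0   [~->-rule on 1]
3. ~[]p, w0   [~->-rule on 1]
4. ~p, w1   [~[]-rule on 3: fresh world w1, w0Rw1]
5. []p, w1   [[]-rule on 2 via w0Rw1]
Accessibility: w0Rw1
The negation has an open branch (countermodel exists).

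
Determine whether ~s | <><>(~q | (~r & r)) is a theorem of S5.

Not valid

Tableau for the negation ~(~s | <><>(~q | (~r & r))):
1. ~(~s | <><>(~q | (~r & r))), u
2. s, u
3. ~<><>(~q | (~r & r)), u
4. ~<>(~q | (~r & r)), u
5. ~(~q | (~r & r)), u
6. q, u
7. ~(~r & r), u
8. ~r, u
Accessibility: uRu
The negation has an open branch (countermodel exists).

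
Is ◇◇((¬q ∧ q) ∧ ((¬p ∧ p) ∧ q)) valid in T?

Not valid

Tableau for the negation ¬◇◇((¬q ∧ q) ∧ ((¬p ∧ p) ∧ q)):
1. ¬◇◇((¬q ∧ q) ∧ ((¬p ∧ p) ∧ q)), u
2. ¬◇((¬q ∧ q) ∧ ((¬p ∧ p) ∧ q)), u   [¬◇-rule on 1 via uRu]
3. ¬((¬q ∧ q) ∧ ((¬p ∧ p) ∧ q)), u   [¬◇-rule on 2 via uRu]
4. ¬((¬p ∧ p) ∧ q), u   [¬∧-rule on 3 (branches; this branch)]
5. ¬q, u   [¬∧-rule on 4 (branches; this branch)]
Accessibility: uRu
The negation has an open branch (countermodel exists).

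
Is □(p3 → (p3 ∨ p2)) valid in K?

Yes, valid

Tableau for the negation ¬□(p3 → (p3 ∨ p2)):
1. ¬□(p3 → (p3 ∨ p2)), u
2. ¬(p3 → (p3 ∨ p2)), v
3. p3, v
4. ¬(p3 ∨ p2), v
5. ¬p3, v
6. ¬p2, v
Accessibility: uRv
Branch closes: p3 and ¬p3 both at v.
Every branch of the negation's tableau closes; the branch above is one of them.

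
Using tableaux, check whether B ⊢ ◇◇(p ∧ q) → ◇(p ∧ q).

Tableau for the negation ¬(◇◇(p ∧ q) → ◇(p ∧ q)):
1. ¬(◇◇(p ∧ q) → ◇(p ∧ q)), u
2. ◇◇(p ∧ q), u
3. ¬◇(p ∧ q), u
4. ¬(p ∧ q), u
5. ¬q, u
6. ◇(p ∧ q), v
7. ¬(p ∧ q), v
8. ¬q, v
9. p ∧ q, w
10. p, w
11. q, w
Accessibility: uRu, uRv, vRu, vRv, vRw, wRv, wRw
The negation has an open branch (countermodel exists).

Invalid (countermodel exists)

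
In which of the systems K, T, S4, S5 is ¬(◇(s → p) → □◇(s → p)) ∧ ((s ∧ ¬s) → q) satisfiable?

S4-tableau for the formula:
1. ¬(◇(s → p) → □◇(s → p)) ∧ ((s ∧ ¬s) → q), u
2. ¬(◇(s → p) → □◇(s → p)), u
3. (s ∧ ¬s) → q, u
4. ◇(s → p), u
5. ¬□◇(s → p), u
6. q, u
7. s → p, v
8. p, v
9. ¬◇(s → p), w
10. ¬(s → p), w
11. s, w
12. ¬p, w
Accessibility: uRu, uRv, uRw, vRv, wRw
Complete open branch: satisfiable in S4, hence also in K, T (this S4-model is also a K-model and a T-model).
S5-tableau for the formula:
1. ¬(◇(s → p) → □◇(s → p)) ∧ ((s ∧ ¬s) → q), u
2. ¬(◇(s → p) → □◇(s → p)), u
3. (s ∧ ¬s) → q, u
4. ◇(s → p), u
5. ¬□◇(s → p), u
6. ¬(s ∧ ¬s), u
7. s, u
8. s → p, v
9. p, v
10. ¬◇(s → p), w
11. ¬(s → p), u
12. ¬p, u
13. ¬(s → p), v
14. s, v
15. ¬p, v
Accessibility: uRu, uRv, uRw, vRu, vRv, vRw, wRu, wRv, wRw
Branch closes: p and ¬p both at v.
Every branch closes (one shown): unsatisfiable in S5.

K, T, S4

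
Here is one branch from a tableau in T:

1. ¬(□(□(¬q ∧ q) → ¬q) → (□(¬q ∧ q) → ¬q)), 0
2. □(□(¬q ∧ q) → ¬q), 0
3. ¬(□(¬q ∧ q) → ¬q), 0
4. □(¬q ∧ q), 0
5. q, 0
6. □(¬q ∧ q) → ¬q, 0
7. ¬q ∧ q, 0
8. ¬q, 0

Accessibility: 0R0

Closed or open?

Both q and ¬q appear at 0.

Yes, closed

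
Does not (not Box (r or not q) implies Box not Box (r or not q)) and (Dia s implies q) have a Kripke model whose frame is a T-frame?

1. not (not Box (r or not q) implies Box not Box (r or not q)) and (Dia s implies q), 0
2. not (not Box (r or not q) implies Box not Box (r or not q)), 0   [and-rule on 1]
3. Dia s implies q, 0   [and-rule on 1]
4. not Box (r or not q), 0   [neg-implies-rule on 2]
5. not Box not Box (r or not q), 0   [neg-implies-rule on 2]
6. q, 0   [implies-rule on 3 (branches; this branch)]
7. not (r or not q), 1   [neg-Box-rule on 4: fresh world 1, 0R1]
8. not r, 1   [neg-or-rule on 7]
9. q, 1   [neg-or-rule on 7]
10. Box (r or not q), 2   [neg-Box-rule on 5: fresh world 2, 0R2]
11. r or not q, 2   [Box-rule on 10 via 2R2]
12. not q, 2   [or-rule on 11 (branches; this branch)]
Accessibility: 0R0, 0R1, 0R2, 1R1, 2R2

Satisfiable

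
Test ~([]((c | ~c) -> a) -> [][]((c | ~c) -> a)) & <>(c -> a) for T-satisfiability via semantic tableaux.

1. ~([]((c | ~c) -> a) -> [][]((c | ~c) -> a)) & <>(c -> a), u
2. ~([]((c | ~c) -> a) -> [][]((c | ~c) -> a)), u   [&-rule on 1]
3. <>(c -> a), u   [&-rule on 1]
4. []((c | ~c) -> a), u   [~->-rule on 2]
5. ~[][]((c | ~c) -> a), u   [~->-rule on 2]
6. (c | ~c) -> a, u   [[]-rule on 4 via uRu]
7. a, u   [->-rule on 6 (branches; this branch)]
8. c -> a, v   [<>-rule on 3: fresh world v, uRv]
9. (c | ~c) -> a, v   [[]-rule on 4 via uRv]
10. a, v   [->-rule on 8 (branches; this branch)]
11. ~[]((c | ~c) -> a), w   [~[]-rule on 5: fresh world w, uRw]
12. (c | ~c) -> a, w   [[]-rule on 4 via uRw]
13. a, w   [->-rule on 12 (branches; this branch)]
14. ~((c | ~c) -> a), x   [~[]-rule on 11: fresh world x, wRx]
15. c | ~c, x   [~->-rule on 14]
16. ~a, x   [~->-rule on 14]
17. ~c, x   [|-rule on 15 (branches; this branch)]
Accessibility: uRu, uRv, uRw, vRv, wRw, wRx, xRx

Yes, satisfiable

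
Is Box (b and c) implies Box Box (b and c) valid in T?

Tableau for the negation not (Box (b and c) implies Box Box (b and c)):
1. not (Box (b and c) implies Box Box (b and c)), u
2. Box (b and c), u   [neg-implies-rule on 1]
3. not Box Box (b and c), u   [neg-implies-rule on 1]
4. b and c, u   [Box-rule on 2 via uRu]
5. b, u   [and-rule on 4]
6. c, u   [and-rule on 4]
7. not Box (b and c), v   [neg-Box-rule on 3: fresh world v, uRv]
8. b and c, v   [Box-rule on 2 via uRv]
9. b, v   [and-rule on 8]
10. c, v   [and-rule on 8]
11. not (b and c), w   [neg-Box-rule on 7: fresh world w, vRw]
12. not c, w   [neg-and-rule on 11 (branches; this branch)]
Accessibility: uRu, uRv, vRv, vRw, wRw
The negation has an open branch (countermodel exists).

Not valid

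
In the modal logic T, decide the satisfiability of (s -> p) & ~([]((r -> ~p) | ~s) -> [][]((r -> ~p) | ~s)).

Satisfiable

1. (s -> p) & ~([]((r -> ~p) | ~s) -> [][]((r -> ~p) | ~s)), 0
2. s -> p, 0
3. ~([]((r -> ~p) | ~s) -> [][]((r -> ~p) | ~s)), 0
4. []((r -> ~p) | ~s), 0
5. ~[][]((r -> ~p) | ~s), 0
6. (r -> ~p) | ~s, 0
7. p, 0
8. ~s, 0
9. ~[]((r -> ~p) | ~s), 1
10. (r -> ~p) | ~s, 1
11. ~s, 1
12. ~((r -> ~p) | ~s), 2
13. ~(r -> ~p), 2
14. s, 2
15. r, 2
16. p, 2
Accessibility: 0R0, 0R1, 1R1, 1R2, 2R2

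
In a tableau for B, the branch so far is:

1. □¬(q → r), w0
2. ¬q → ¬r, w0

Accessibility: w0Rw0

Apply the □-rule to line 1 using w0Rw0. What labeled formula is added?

¬(q → r), w0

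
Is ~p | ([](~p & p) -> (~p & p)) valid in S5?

Yes, valid

Tableau for the negation ~(~p | ([](~p & p) -> (~p & p))):
1. ~(~p | ([](~p & p) -> (~p & p))), 0
2. p, 0   [~|-rule on 1]
3. ~([](~p & p) -> (~p & p)), 0   [~|-rule on 1]
4. [](~p & p), 0   [~->-rule on 3]
5. ~(~p & p), 0   [~->-rule on 3]
6. ~p & p, 0   [[]-rule on 4 via 0R0]
7. ~p, 0   [&-rule on 6]
Accessibility: 0R0
Branch closes: p and ~p both at 0.
Every branch of the negation's tableau closes; the branch above is one of them.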